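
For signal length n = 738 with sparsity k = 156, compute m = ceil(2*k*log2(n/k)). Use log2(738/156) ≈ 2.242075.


log2(n/k) = log2(738/156) ≈ 2.242075.
2*k*log2(n/k) ≈ 2*156*2.242075 = 699.5274.
m = ceil(699.5274) = 700.

700


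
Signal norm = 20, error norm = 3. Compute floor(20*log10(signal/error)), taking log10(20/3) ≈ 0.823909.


||x||/||e|| = 20/3.
log10(20/3) ≈ 0.823909.
20*log10(||x||/||e||) ≈ 20*0.823909 = 16.47818.
floor(16.47818) = 16.

16


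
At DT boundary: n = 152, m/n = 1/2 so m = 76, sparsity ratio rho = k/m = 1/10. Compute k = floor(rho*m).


m = 1/2*152 = 76.
rho = 1/10.
rho*m = 1/10*76 = 7.6.
k = floor(7.6) = 7.

7


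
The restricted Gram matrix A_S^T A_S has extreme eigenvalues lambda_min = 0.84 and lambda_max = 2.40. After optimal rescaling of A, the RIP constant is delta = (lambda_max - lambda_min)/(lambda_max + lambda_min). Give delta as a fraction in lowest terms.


lambda_max - lambda_min = 2.40 - 0.84 = 1.56.
lambda_max + lambda_min = 2.40 + 0.84 = 3.24.
delta = 1.56/3.24 = 156/324 = 13/27.

13/27


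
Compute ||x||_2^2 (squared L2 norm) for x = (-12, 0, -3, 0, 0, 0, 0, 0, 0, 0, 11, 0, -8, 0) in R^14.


Non-zero entries: [(0, -12), (2, -3), (10, 11), (12, -8)]
Squares: [144, 9, 121, 64]
||x||_2^2 = sum = 338.

338


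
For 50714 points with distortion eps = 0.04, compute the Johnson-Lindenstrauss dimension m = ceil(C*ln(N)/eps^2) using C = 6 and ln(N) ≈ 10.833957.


ln(50714) ≈ 10.833957.
eps^2 = 0.04^2 = 0.0016.
C*ln(N)/eps^2 ≈ 6*10.833957/0.0016 ≈ 40627.3388.
m = ceil(40627.3388) = 40628.

40628


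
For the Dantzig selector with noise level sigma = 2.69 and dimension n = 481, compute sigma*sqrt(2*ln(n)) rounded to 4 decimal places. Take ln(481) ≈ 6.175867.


ln(481) ≈ 6.175867.
2*ln(n) ≈ 12.351734.
sqrt(2*ln(n)) ≈ sqrt(12.351734) ≈ 3.514503.
threshold ≈ 2.69*3.514503 = 9.45401307 ≈ 9.4540.

9.4540


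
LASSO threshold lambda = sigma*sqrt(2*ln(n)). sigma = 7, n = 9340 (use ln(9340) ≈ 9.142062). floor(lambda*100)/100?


ln(9340) ≈ 9.142062.
2*ln(n) ≈ 18.284124.
sqrt(2*ln(n)) ≈ sqrt(18.284124) ≈ 4.275994.
lambda ≈ 7*4.275994 = 29.931958.
floor(lambda*100)/100 = 29.93.

29.93


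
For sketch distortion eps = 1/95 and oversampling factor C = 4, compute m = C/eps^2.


1/eps = 95.
(1/eps)^2 = 9025.
m = 4*9025 = 36100.

36100


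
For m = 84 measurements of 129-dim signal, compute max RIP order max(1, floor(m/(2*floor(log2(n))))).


floor(log2(129)) = 7.
2*7 = 14.
m/(2*floor(log2(n))) = 84/14 ≈ 6.0.
floor = 6.
k = max(1, 6) = 6.

6


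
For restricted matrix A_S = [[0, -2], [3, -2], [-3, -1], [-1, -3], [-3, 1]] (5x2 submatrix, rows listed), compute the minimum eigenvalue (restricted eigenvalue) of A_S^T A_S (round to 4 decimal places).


A_S^T A_S = [[28, -3], [-3, 19]].
trace = 47.
det = 523.
disc = trace^2 - 4*det = 2209 - 4*523 = 117.
sqrt(117) ≈ 10.816654.
lam_min = (47 - sqrt(117))/2 ≈ (47 - 10.816654)/2 = 18.091673 ≈ 18.0917.

18.0917


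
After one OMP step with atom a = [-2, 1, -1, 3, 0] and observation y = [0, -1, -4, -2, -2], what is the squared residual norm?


a^T a = 15.
a^T y = -3.
coeff = -3/15 = -1/5.
||r||^2 = 122/5.

122/5


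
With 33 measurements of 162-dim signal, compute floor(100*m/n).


100*m/n = 100*33/162 ≈ 20.3704.
floor = 20.

20


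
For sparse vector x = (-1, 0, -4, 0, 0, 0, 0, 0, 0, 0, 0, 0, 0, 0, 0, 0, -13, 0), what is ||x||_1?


Non-zero entries: [(0, -1), (2, -4), (16, -13)]
Absolute values: [1, 4, 13]
||x||_1 = sum = 18.

18


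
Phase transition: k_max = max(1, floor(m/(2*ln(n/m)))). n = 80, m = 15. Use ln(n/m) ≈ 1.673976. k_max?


n/m = 80/15 = 16/3.
ln(n/m) ≈ 1.673976.
2*ln(n/m) ≈ 3.347952.
m/(2*ln(n/m)) ≈ 15/3.347952 ≈ 4.4804.
floor = 4.
k_max = max(1, 4) = 4.

4


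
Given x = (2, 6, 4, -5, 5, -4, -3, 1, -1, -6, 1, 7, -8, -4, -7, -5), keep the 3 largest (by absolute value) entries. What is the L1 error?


Sorted |x_i| descending: [8, 7, 7, 6, 6, 5, 5, 5, 4, 4, 4, 3, 2, 1, 1, 1]
Keep top 3: [8, 7, 7]
Tail entries: [6, 6, 5, 5, 5, 4, 4, 4, 3, 2, 1, 1, 1]
L1 error = sum of tail = 47.

47


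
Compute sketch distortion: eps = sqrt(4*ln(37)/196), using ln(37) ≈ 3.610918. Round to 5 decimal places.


ln(37) ≈ 3.610918.
4*ln(N)/m ≈ 4*3.610918/196 ≈ 0.0736922.
eps = sqrt(0.0736922) ≈ 0.2714631 ≈ 0.27146.

0.27146


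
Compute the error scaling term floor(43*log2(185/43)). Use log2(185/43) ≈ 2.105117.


log2(n/k) = log2(185/43) ≈ 2.105117.
k*log2(n/k) ≈ 43*2.105117 = 90.520031.
floor(90.520031) = 90.

90


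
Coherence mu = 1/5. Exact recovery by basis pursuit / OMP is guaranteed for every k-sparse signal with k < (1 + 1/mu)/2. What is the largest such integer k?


1/mu = 5.
1 + 1/mu = 6.
(1 + 1/mu)/2 = 3 is an integer and the inequality is strict, so k_max = 3 - 1 = 2.

2


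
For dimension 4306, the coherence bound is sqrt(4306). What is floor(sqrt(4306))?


65^2 = 4225 <= 4306 < 4356 = 66^2, so 65 <= sqrt(4306) < 66.
floor(sqrt(4306)) = 65.

65


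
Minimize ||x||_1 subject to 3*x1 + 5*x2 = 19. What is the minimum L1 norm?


Axis intercepts:
  x1 = 19/3, x2 = 0: L1 = 19/3
  x1 = 0, x2 = 19/5: L1 = 19/5
x* = (0, 19/5)
||x*||_1 = 19/5.

19/5


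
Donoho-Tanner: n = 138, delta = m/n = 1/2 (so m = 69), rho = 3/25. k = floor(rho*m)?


m = 1/2*138 = 69.
rho = 3/25.
rho*m = 3/25*69 = 8.28.
k = floor(8.28) = 8.

8


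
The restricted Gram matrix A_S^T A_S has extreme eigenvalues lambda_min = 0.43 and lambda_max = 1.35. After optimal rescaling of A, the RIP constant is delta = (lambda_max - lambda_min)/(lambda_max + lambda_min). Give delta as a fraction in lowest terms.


lambda_max - lambda_min = 1.35 - 0.43 = 0.92.
lambda_max + lambda_min = 1.35 + 0.43 = 1.78.
delta = 0.92/1.78 = 92/178 = 46/89.

46/89


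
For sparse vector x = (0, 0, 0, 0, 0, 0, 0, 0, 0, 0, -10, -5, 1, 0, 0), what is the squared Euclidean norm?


Non-zero entries: [(10, -10), (11, -5), (12, 1)]
Squares: [100, 25, 1]
||x||_2^2 = sum = 126.

126


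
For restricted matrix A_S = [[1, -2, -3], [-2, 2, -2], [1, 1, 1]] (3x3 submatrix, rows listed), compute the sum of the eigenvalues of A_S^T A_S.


Sum of eigenvalues of A_S^T A_S = trace(A_S^T A_S) = sum of squared column norms of A_S.
A_S^T A_S diagonal: [6, 9, 14].
trace = 6 + 9 + 14 = 29.

29


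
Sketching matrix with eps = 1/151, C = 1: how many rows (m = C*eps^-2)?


1/eps = 151.
(1/eps)^2 = 22801.
m = 1*22801 = 22801.

22801


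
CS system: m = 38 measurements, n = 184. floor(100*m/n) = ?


100*m/n = 100*38/184 ≈ 20.6522.
floor = 20.

20


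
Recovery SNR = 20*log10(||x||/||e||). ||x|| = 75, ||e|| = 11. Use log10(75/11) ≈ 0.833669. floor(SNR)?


||x||/||e|| = 75/11.
log10(75/11) ≈ 0.833669.
20*log10(||x||/||e||) ≈ 20*0.833669 = 16.67338.
floor(16.67338) = 16.

16


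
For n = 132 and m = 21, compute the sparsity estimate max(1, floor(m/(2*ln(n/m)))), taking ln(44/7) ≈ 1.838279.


n/m = 132/21 = 44/7.
ln(n/m) ≈ 1.838279.
2*ln(n/m) ≈ 3.676558.
m/(2*ln(n/m)) ≈ 21/3.676558 ≈ 5.7119.
floor = 5.
k_max = max(1, 5) = 5.

5


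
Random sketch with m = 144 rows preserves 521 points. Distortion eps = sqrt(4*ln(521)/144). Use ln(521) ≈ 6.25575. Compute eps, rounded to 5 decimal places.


ln(521) ≈ 6.25575.
4*ln(N)/m ≈ 4*6.25575/144 ≈ 0.17377083.
eps = sqrt(0.17377083) ≈ 0.4168583 ≈ 0.41686.

0.41686


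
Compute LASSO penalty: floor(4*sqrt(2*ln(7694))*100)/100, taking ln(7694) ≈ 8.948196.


ln(7694) ≈ 8.948196.
2*ln(n) ≈ 17.896392.
sqrt(2*ln(n)) ≈ sqrt(17.896392) ≈ 4.230413.
lambda ≈ 4*4.230413 = 16.921652.
floor(lambda*100)/100 = 16.92.

16.92


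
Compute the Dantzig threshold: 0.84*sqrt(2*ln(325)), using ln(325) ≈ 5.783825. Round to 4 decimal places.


ln(325) ≈ 5.783825.
2*ln(n) ≈ 11.56765.
sqrt(2*ln(n)) ≈ sqrt(11.56765) ≈ 3.401125.
threshold ≈ 0.84*3.401125 = 2.856945 ≈ 2.8569.

2.8569


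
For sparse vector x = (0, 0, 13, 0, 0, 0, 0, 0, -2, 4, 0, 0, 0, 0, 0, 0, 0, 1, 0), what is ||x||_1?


Non-zero entries: [(2, 13), (8, -2), (9, 4), (17, 1)]
Absolute values: [13, 2, 4, 1]
||x||_1 = sum = 20.

20


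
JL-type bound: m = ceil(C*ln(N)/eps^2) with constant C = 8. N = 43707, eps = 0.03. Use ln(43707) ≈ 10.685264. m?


ln(43707) ≈ 10.685264.
eps^2 = 0.03^2 = 0.0009.
C*ln(N)/eps^2 ≈ 8*10.685264/0.0009 ≈ 94980.1244.
m = ceil(94980.1244) = 94981.

94981


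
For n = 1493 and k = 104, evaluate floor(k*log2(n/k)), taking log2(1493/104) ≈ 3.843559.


log2(n/k) = log2(1493/104) ≈ 3.843559.
k*log2(n/k) ≈ 104*3.843559 = 399.730136.
floor(399.730136) = 399.

399


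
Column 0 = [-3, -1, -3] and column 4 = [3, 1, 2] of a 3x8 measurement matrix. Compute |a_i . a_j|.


Inner product: -3*3 + -1*1 + -3*2
Products: [-9, -1, -6]
Sum = -16.
|dot| = 16.

16


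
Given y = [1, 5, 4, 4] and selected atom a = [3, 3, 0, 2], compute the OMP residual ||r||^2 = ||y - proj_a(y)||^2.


a^T a = 22.
a^T y = 26.
coeff = 26/22 = 13/11.
||r||^2 = 300/11.

300/11


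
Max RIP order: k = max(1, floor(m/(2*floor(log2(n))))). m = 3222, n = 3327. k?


floor(log2(3327)) = 11.
2*11 = 22.
m/(2*floor(log2(n))) = 3222/22 ≈ 146.4545.
floor = 146.
k = max(1, 146) = 146.

146


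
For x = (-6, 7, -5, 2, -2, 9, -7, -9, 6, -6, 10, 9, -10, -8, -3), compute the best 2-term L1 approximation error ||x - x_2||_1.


Sorted |x_i| descending: [10, 10, 9, 9, 9, 8, 7, 7, 6, 6, 6, 5, 3, 2, 2]
Keep top 2: [10, 10]
Tail entries: [9, 9, 9, 8, 7, 7, 6, 6, 6, 5, 3, 2, 2]
L1 error = sum of tail = 79.

79


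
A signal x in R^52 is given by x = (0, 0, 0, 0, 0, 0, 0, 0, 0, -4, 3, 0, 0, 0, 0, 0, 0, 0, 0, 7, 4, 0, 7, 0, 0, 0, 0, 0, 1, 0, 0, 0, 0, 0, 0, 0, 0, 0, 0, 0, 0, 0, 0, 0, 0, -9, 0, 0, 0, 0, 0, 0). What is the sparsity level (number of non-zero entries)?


Non-zero positions: [9, 10, 19, 20, 22, 28, 45].
Sparsity = 7.

7


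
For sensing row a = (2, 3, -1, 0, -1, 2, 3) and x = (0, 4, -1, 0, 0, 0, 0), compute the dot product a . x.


Non-zero terms: ['3*4', '-1*-1']
Products: [12, 1]
y = sum = 13.

13


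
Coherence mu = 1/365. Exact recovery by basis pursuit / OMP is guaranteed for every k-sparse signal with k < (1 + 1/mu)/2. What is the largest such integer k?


1/mu = 365.
1 + 1/mu = 366.
(1 + 1/mu)/2 = 183 is an integer and the inequality is strict, so k_max = 183 - 1 = 182.

182


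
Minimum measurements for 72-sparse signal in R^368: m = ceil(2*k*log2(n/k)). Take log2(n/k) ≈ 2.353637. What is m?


log2(n/k) = log2(368/72) ≈ 2.353637.
2*k*log2(n/k) ≈ 2*72*2.353637 = 338.923728.
m = ceil(338.923728) = 339.

339


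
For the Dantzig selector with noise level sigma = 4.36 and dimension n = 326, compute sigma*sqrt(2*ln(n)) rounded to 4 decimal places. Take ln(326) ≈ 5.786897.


ln(326) ≈ 5.786897.
2*ln(n) ≈ 11.573794.
sqrt(2*ln(n)) ≈ sqrt(11.573794) ≈ 3.402028.
threshold ≈ 4.36*3.402028 = 14.83284208 ≈ 14.8328.

14.8328


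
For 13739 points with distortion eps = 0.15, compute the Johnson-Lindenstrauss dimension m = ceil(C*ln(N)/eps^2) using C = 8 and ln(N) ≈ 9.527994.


ln(13739) ≈ 9.527994.
eps^2 = 0.15^2 = 0.0225.
C*ln(N)/eps^2 ≈ 8*9.527994/0.0225 ≈ 3387.7312.
m = ceil(3387.7312) = 3388.

3388


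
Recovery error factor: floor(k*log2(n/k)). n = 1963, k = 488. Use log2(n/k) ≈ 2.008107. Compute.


log2(n/k) = log2(1963/488) ≈ 2.008107.
k*log2(n/k) ≈ 488*2.008107 = 979.956216.
floor(979.956216) = 979.

979


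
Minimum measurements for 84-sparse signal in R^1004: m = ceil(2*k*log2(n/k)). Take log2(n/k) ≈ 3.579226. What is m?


log2(n/k) = log2(1004/84) ≈ 3.579226.
2*k*log2(n/k) ≈ 2*84*3.579226 = 601.309968.
m = ceil(601.309968) = 602.

602


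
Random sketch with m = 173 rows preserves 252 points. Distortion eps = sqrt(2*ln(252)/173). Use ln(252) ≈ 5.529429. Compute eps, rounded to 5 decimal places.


ln(252) ≈ 5.529429.
2*ln(N)/m ≈ 2*5.529429/173 ≈ 0.06392403.
eps = sqrt(0.06392403) ≈ 0.252832 ≈ 0.25283.

0.25283


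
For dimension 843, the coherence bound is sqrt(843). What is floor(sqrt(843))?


29^2 = 841 <= 843 < 900 = 30^2, so 29 <= sqrt(843) < 30.
floor(sqrt(843)) = 29.

29


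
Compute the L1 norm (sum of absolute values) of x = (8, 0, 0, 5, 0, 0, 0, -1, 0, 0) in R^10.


Non-zero entries: [(0, 8), (3, 5), (7, -1)]
Absolute values: [8, 5, 1]
||x||_1 = sum = 14.

14


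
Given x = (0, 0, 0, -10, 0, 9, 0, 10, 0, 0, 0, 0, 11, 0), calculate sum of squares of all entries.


Non-zero entries: [(3, -10), (5, 9), (7, 10), (12, 11)]
Squares: [100, 81, 100, 121]
||x||_2^2 = sum = 402.

402


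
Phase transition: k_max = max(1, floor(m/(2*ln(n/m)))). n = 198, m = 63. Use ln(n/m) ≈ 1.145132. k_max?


n/m = 198/63 = 22/7.
ln(n/m) ≈ 1.145132.
2*ln(n/m) ≈ 2.290264.
m/(2*ln(n/m)) ≈ 63/2.290264 ≈ 27.5077.
floor = 27.
k_max = max(1, 27) = 27.

27


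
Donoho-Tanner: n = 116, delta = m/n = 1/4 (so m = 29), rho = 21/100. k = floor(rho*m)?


m = 1/4*116 = 29.
rho = 21/100.
rho*m = 21/100*29 = 6.09.
k = floor(6.09) = 6.

6


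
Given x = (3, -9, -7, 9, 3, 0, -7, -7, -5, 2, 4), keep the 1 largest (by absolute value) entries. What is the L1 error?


Sorted |x_i| descending: [9, 9, 7, 7, 7, 5, 4, 3, 3, 2, 0]
Keep top 1: [9]
Tail entries: [9, 7, 7, 7, 5, 4, 3, 3, 2, 0]
L1 error = sum of tail = 47.

47


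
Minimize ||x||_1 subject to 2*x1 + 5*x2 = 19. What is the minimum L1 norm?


Axis intercepts:
  x1 = 19/2, x2 = 0: L1 = 19/2
  x1 = 0, x2 = 19/5: L1 = 19/5
x* = (0, 19/5)
||x*||_1 = 19/5.

19/5


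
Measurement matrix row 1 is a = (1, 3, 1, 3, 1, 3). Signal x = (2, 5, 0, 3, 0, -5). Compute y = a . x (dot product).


Non-zero terms: ['1*2', '3*5', '3*3', '3*-5']
Products: [2, 15, 9, -15]
y = sum = 11.

11


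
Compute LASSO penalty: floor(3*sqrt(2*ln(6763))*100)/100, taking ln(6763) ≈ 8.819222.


ln(6763) ≈ 8.819222.
2*ln(n) ≈ 17.638444.
sqrt(2*ln(n)) ≈ sqrt(17.638444) ≈ 4.199815.
lambda ≈ 3*4.199815 = 12.599445.
floor(lambda*100)/100 = 12.59.

12.59


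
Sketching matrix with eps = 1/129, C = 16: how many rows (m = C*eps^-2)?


1/eps = 129.
(1/eps)^2 = 16641.
m = 16*16641 = 266256.

266256


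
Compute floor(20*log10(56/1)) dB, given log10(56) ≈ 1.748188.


||x||/||e|| = 56/1 = 56.
log10(56) ≈ 1.748188.
20*log10(||x||/||e||) ≈ 20*1.748188 = 34.96376.
floor(34.96376) = 34.

34


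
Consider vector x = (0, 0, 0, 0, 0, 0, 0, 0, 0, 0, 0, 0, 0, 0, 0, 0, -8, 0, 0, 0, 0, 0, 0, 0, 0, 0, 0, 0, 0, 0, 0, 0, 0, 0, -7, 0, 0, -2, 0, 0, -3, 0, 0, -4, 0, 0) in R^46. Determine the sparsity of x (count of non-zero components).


Non-zero positions: [16, 34, 37, 40, 43].
Sparsity = 5.

5


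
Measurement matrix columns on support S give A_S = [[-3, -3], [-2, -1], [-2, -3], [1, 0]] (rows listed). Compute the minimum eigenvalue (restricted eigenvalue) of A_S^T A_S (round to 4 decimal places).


A_S^T A_S = [[18, 17], [17, 19]].
trace = 37.
det = 53.
disc = trace^2 - 4*det = 1369 - 4*53 = 1157.
sqrt(1157) ≈ 34.014703.
lam_min = (37 - sqrt(1157))/2 ≈ (37 - 34.014703)/2 = 1.4926485 ≈ 1.4926.

1.4926


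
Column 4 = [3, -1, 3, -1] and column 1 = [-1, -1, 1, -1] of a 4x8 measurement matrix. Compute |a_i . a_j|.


Inner product: 3*-1 + -1*-1 + 3*1 + -1*-1
Products: [-3, 1, 3, 1]
Sum = 2.
|dot| = 2.

2


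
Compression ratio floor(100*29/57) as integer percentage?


100*m/n = 100*29/57 ≈ 50.8772.
floor = 50.

50


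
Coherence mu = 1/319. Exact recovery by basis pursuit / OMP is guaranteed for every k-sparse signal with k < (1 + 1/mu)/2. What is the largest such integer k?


1/mu = 319.
1 + 1/mu = 320.
(1 + 1/mu)/2 = 160 is an integer and the inequality is strict, so k_max = 160 - 1 = 159.

159


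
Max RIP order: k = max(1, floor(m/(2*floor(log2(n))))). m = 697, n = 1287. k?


floor(log2(1287)) = 10.
2*10 = 20.
m/(2*floor(log2(n))) = 697/20 ≈ 34.85.
floor = 34.
k = max(1, 34) = 34.

34


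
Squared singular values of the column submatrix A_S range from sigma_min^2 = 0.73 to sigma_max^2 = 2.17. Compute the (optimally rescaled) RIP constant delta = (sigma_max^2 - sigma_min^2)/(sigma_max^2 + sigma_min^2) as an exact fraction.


lambda_max - lambda_min = 2.17 - 0.73 = 1.44.
lambda_max + lambda_min = 2.17 + 0.73 = 2.90.
delta = 1.44/2.90 = 144/290 = 72/145.

72/145


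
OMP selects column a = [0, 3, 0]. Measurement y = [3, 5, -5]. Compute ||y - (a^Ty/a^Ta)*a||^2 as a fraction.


a^T a = 9.
a^T y = 15.
coeff = 15/9 = 5/3.
||r||^2 = 34.

34


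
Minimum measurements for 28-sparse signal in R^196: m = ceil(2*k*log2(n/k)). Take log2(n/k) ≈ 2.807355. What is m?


log2(n/k) = log2(196/28) ≈ 2.807355.
2*k*log2(n/k) ≈ 2*28*2.807355 = 157.21188.
m = ceil(157.21188) = 158.

158


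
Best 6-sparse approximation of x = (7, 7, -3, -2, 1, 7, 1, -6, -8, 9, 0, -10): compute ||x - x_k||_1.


Sorted |x_i| descending: [10, 9, 8, 7, 7, 7, 6, 3, 2, 1, 1, 0]
Keep top 6: [10, 9, 8, 7, 7, 7]
Tail entries: [6, 3, 2, 1, 1, 0]
L1 error = sum of tail = 13.

13


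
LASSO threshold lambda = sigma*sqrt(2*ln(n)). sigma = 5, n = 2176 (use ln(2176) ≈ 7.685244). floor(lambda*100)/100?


ln(2176) ≈ 7.685244.
2*ln(n) ≈ 15.370488.
sqrt(2*ln(n)) ≈ sqrt(15.370488) ≈ 3.920521.
lambda ≈ 5*3.920521 = 19.602605.
floor(lambda*100)/100 = 19.60.

19.60


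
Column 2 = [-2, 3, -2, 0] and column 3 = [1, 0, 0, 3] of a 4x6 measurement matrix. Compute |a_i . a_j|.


Inner product: -2*1 + 3*0 + -2*0 + 0*3
Products: [-2, 0, 0, 0]
Sum = -2.
|dot| = 2.

2


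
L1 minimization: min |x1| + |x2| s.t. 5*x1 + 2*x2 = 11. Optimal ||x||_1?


Axis intercepts:
  x1 = 11/5, x2 = 0: L1 = 11/5
  x1 = 0, x2 = 11/2: L1 = 11/2
x* = (11/5, 0)
||x*||_1 = 11/5.

11/5


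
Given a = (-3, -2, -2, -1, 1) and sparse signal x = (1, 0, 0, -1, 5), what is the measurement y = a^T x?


Non-zero terms: ['-3*1', '-1*-1', '1*5']
Products: [-3, 1, 5]
y = sum = 3.

3


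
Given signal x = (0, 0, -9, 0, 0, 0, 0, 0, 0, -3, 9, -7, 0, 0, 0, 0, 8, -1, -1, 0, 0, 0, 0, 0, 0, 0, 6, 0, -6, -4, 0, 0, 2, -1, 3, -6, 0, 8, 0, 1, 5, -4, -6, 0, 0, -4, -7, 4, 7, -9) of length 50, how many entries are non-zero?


Non-zero positions: [2, 9, 10, 11, 16, 17, 18, 26, 28, 29, 32, 33, 34, 35, 37, 39, 40, 41, 42, 45, 46, 47, 48, 49].
Sparsity = 24.

24


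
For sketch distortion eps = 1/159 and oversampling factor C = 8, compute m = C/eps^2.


1/eps = 159.
(1/eps)^2 = 25281.
m = 8*25281 = 202248.

202248


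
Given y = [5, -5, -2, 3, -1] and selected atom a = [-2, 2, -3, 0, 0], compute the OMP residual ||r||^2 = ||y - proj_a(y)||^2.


a^T a = 17.
a^T y = -14.
coeff = -14/17 = -14/17.
||r||^2 = 892/17.

892/17


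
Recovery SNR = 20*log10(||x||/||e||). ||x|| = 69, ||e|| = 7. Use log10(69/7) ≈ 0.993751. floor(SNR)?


||x||/||e|| = 69/7.
log10(69/7) ≈ 0.993751.
20*log10(||x||/||e||) ≈ 20*0.993751 = 19.87502.
floor(19.87502) = 19.

19


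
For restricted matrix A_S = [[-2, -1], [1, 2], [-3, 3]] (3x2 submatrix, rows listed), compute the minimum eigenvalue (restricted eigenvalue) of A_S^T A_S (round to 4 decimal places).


A_S^T A_S = [[14, -5], [-5, 14]].
trace = 28.
det = 171.
disc = trace^2 - 4*det = 784 - 4*171 = 100.
sqrt(100) = 10.
lam_min = (28 - 10)/2 = 9 = 9.0000.

9.0000


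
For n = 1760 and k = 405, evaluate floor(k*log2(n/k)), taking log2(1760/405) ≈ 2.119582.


log2(n/k) = log2(1760/405) ≈ 2.119582.
k*log2(n/k) ≈ 405*2.119582 = 858.43071.
floor(858.43071) = 858.

858


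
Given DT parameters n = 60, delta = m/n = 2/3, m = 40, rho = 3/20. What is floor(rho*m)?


m = 2/3*60 = 40.
rho = 3/20.
rho*m = 3/20*40 = 6.
k = floor(6) = 6.

6


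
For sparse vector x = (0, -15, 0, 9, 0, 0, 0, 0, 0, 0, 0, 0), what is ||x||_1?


Non-zero entries: [(1, -15), (3, 9)]
Absolute values: [15, 9]
||x||_1 = sum = 24.

24


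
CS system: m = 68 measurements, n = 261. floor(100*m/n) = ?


100*m/n = 100*68/261 ≈ 26.0536.
floor = 26.

26


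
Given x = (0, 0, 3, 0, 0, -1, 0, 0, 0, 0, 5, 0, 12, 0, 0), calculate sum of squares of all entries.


Non-zero entries: [(2, 3), (5, -1), (10, 5), (12, 12)]
Squares: [9, 1, 25, 144]
||x||_2^2 = sum = 179.

179


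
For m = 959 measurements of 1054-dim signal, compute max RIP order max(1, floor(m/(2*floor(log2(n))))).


floor(log2(1054)) = 10.
2*10 = 20.
m/(2*floor(log2(n))) = 959/20 ≈ 47.95.
floor = 47.
k = max(1, 47) = 47.

47


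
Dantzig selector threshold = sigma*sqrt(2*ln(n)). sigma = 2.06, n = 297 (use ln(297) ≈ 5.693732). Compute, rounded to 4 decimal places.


ln(297) ≈ 5.693732.
2*ln(n) ≈ 11.387464.
sqrt(2*ln(n)) ≈ sqrt(11.387464) ≈ 3.374532.
threshold ≈ 2.06*3.374532 = 6.95153592 ≈ 6.9515.

6.9515


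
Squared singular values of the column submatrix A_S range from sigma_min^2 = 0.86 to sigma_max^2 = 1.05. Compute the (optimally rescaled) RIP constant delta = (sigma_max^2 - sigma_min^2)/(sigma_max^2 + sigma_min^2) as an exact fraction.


lambda_max - lambda_min = 1.05 - 0.86 = 0.19.
lambda_max + lambda_min = 1.05 + 0.86 = 1.91.
delta = 0.19/1.91 = 19/191.

19/191


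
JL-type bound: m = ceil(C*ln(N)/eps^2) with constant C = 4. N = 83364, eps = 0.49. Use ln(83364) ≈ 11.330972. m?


ln(83364) ≈ 11.330972.
eps^2 = 0.49^2 = 0.2401.
C*ln(N)/eps^2 ≈ 4*11.330972/0.2401 ≈ 188.7709.
m = ceil(188.7709) = 189.

189


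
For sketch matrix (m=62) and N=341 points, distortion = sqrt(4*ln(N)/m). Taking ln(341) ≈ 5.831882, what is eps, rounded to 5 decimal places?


ln(341) ≈ 5.831882.
4*ln(N)/m ≈ 4*5.831882/62 ≈ 0.37625045.
eps = sqrt(0.37625045) ≈ 0.6133926 ≈ 0.61339.

0.61339


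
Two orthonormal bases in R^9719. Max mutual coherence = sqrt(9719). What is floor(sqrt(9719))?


98^2 = 9604 <= 9719 < 9801 = 99^2, so 98 <= sqrt(9719) < 99.
floor(sqrt(9719)) = 98.

98


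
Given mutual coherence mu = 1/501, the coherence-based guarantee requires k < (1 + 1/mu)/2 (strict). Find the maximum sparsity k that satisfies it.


1/mu = 501.
1 + 1/mu = 502.
(1 + 1/mu)/2 = 251 is an integer and the inequality is strict, so k_max = 251 - 1 = 250.

250


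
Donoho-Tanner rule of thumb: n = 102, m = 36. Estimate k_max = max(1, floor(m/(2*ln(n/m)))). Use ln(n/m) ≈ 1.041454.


n/m = 102/36 = 17/6.
ln(n/m) ≈ 1.041454.
2*ln(n/m) ≈ 2.082908.
m/(2*ln(n/m)) ≈ 36/2.082908 ≈ 17.2835.
floor = 17.
k_max = max(1, 17) = 17.

17


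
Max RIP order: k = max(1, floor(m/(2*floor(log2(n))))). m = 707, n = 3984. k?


floor(log2(3984)) = 11.
2*11 = 22.
m/(2*floor(log2(n))) = 707/22 ≈ 32.1364.
floor = 32.
k = max(1, 32) = 32.

32


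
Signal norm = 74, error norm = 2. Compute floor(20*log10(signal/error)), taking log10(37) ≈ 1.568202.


||x||/||e|| = 74/2 = 37.
log10(37) ≈ 1.568202.
20*log10(||x||/||e||) ≈ 20*1.568202 = 31.36404.
floor(31.36404) = 31.

31


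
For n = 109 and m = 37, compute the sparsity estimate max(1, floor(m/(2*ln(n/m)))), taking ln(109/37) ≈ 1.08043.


n/m = 109/37.
ln(n/m) ≈ 1.08043.
2*ln(n/m) ≈ 2.16086.
m/(2*ln(n/m)) ≈ 37/2.16086 ≈ 17.1228.
floor = 17.
k_max = max(1, 17) = 17.

17


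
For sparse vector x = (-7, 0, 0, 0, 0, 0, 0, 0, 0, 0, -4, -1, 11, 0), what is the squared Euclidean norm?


Non-zero entries: [(0, -7), (10, -4), (11, -1), (12, 11)]
Squares: [49, 16, 1, 121]
||x||_2^2 = sum = 187.

187


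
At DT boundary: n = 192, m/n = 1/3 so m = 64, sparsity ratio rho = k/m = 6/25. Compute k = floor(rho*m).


m = 1/3*192 = 64.
rho = 6/25.
rho*m = 6/25*64 = 15.36.
k = floor(15.36) = 15.

15


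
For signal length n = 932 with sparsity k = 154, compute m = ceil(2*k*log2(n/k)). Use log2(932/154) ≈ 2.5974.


log2(n/k) = log2(932/154) ≈ 2.5974.
2*k*log2(n/k) ≈ 2*154*2.5974 = 799.9992.
m = ceil(799.9992) = 800.

800


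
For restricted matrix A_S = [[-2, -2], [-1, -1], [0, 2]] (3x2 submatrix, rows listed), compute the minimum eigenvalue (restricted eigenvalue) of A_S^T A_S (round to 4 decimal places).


A_S^T A_S = [[5, 5], [5, 9]].
trace = 14.
det = 20.
disc = trace^2 - 4*det = 196 - 4*20 = 116.
sqrt(116) ≈ 10.770330.
lam_min = (14 - sqrt(116))/2 ≈ (14 - 10.770330)/2 = 1.614835 ≈ 1.6148.

1.6148


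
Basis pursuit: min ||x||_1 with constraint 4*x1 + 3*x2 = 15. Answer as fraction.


Axis intercepts:
  x1 = 15/4, x2 = 0: L1 = 15/4
  x1 = 0, x2 = 5: L1 = 5
x* = (15/4, 0)
||x*||_1 = 15/4.

15/4


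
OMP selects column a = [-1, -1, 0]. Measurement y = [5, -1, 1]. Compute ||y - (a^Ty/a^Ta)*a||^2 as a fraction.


a^T a = 2.
a^T y = -4.
coeff = -4/2 = -2.
||r||^2 = 19.

19


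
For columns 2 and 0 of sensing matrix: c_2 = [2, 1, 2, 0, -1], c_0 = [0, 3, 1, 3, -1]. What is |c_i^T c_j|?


Inner product: 2*0 + 1*3 + 2*1 + 0*3 + -1*-1
Products: [0, 3, 2, 0, 1]
Sum = 6.
|dot| = 6.

6


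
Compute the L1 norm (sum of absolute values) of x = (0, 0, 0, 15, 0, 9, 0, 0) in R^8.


Non-zero entries: [(3, 15), (5, 9)]
Absolute values: [15, 9]
||x||_1 = sum = 24.

24


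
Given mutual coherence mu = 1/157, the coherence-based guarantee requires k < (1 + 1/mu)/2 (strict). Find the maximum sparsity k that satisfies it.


1/mu = 157.
1 + 1/mu = 158.
(1 + 1/mu)/2 = 79 is an integer and the inequality is strict, so k_max = 79 - 1 = 78.

78


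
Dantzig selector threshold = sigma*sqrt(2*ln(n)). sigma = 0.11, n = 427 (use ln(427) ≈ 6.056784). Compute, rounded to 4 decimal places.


ln(427) ≈ 6.056784.
2*ln(n) ≈ 12.113568.
sqrt(2*ln(n)) ≈ sqrt(12.113568) ≈ 3.480455.
threshold ≈ 0.11*3.480455 = 0.38285005 ≈ 0.3829.

0.3829


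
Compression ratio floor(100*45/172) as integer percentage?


100*m/n = 100*45/172 ≈ 26.1628.
floor = 26.

26


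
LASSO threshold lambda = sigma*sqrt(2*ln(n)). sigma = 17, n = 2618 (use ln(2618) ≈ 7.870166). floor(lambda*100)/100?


ln(2618) ≈ 7.870166.
2*ln(n) ≈ 15.740332.
sqrt(2*ln(n)) ≈ sqrt(15.740332) ≈ 3.967409.
lambda ≈ 17*3.967409 = 67.445953.
floor(lambda*100)/100 = 67.44.

67.44


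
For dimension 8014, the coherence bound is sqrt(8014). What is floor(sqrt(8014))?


89^2 = 7921 <= 8014 < 8100 = 90^2, so 89 <= sqrt(8014) < 90.
floor(sqrt(8014)) = 89.

89


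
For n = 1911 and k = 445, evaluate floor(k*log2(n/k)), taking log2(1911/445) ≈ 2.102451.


log2(n/k) = log2(1911/445) ≈ 2.102451.
k*log2(n/k) ≈ 445*2.102451 = 935.590695.
floor(935.590695) = 935.

935


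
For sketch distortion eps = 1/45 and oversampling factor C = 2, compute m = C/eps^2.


1/eps = 45.
(1/eps)^2 = 2025.
m = 2*2025 = 4050.

4050


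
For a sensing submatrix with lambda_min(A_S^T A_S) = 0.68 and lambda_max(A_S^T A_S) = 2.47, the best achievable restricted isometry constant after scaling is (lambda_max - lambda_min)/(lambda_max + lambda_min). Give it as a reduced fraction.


lambda_max - lambda_min = 2.47 - 0.68 = 1.79.
lambda_max + lambda_min = 2.47 + 0.68 = 3.15.
delta = 1.79/3.15 = 179/315.

179/315


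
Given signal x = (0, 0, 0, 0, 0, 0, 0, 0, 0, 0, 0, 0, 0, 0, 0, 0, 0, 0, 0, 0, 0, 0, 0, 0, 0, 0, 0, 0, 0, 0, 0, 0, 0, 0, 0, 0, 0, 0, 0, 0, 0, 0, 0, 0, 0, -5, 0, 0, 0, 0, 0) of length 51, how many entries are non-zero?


Non-zero positions: [45].
Sparsity = 1.

1


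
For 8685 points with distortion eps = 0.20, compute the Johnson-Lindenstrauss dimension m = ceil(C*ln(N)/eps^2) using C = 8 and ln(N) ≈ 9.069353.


ln(8685) ≈ 9.069353.
eps^2 = 0.20^2 = 0.04.
C*ln(N)/eps^2 ≈ 8*9.069353/0.04 ≈ 1813.8706.
m = ceil(1813.8706) = 1814.

1814


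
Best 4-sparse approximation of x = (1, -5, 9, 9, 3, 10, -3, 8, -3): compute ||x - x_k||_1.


Sorted |x_i| descending: [10, 9, 9, 8, 5, 3, 3, 3, 1]
Keep top 4: [10, 9, 9, 8]
Tail entries: [5, 3, 3, 3, 1]
L1 error = sum of tail = 15.

15


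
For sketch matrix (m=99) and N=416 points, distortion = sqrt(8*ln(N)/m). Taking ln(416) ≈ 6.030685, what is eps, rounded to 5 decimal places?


ln(416) ≈ 6.030685.
8*ln(N)/m ≈ 8*6.030685/99 ≈ 0.48732808.
eps = sqrt(0.48732808) ≈ 0.6980889 ≈ 0.69809.

0.69809


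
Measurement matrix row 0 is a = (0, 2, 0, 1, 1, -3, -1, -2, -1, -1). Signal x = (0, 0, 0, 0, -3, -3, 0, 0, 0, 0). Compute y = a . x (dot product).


Non-zero terms: ['1*-3', '-3*-3']
Products: [-3, 9]
y = sum = 6.

6


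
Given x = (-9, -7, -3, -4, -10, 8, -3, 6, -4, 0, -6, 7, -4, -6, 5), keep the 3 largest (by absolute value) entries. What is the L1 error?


Sorted |x_i| descending: [10, 9, 8, 7, 7, 6, 6, 6, 5, 4, 4, 4, 3, 3, 0]
Keep top 3: [10, 9, 8]
Tail entries: [7, 7, 6, 6, 6, 5, 4, 4, 4, 3, 3, 0]
L1 error = sum of tail = 55.

55


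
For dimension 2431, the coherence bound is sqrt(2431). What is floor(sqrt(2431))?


49^2 = 2401 <= 2431 < 2500 = 50^2, so 49 <= sqrt(2431) < 50.
floor(sqrt(2431)) = 49.

49


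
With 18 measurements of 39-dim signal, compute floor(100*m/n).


100*m/n = 100*18/39 ≈ 46.1538.
floor = 46.

46


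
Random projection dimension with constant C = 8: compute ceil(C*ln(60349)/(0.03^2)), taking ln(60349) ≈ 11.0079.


ln(60349) ≈ 11.0079.
eps^2 = 0.03^2 = 0.0009.
C*ln(N)/eps^2 ≈ 8*11.0079/0.0009 ≈ 97848.
m = ceil(97848) = 97848.

97848


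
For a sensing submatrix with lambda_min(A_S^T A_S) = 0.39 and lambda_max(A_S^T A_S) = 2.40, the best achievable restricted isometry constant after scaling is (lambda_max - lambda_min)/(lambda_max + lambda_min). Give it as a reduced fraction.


lambda_max - lambda_min = 2.40 - 0.39 = 2.01.
lambda_max + lambda_min = 2.40 + 0.39 = 2.79.
delta = 2.01/2.79 = 201/279 = 67/93.

67/93


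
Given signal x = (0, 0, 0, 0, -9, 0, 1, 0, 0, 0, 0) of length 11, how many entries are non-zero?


Non-zero positions: [4, 6].
Sparsity = 2.

2


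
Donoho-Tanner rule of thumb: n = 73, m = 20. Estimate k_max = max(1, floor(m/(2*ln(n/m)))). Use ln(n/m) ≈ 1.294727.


n/m = 73/20.
ln(n/m) ≈ 1.294727.
2*ln(n/m) ≈ 2.589454.
m/(2*ln(n/m)) ≈ 20/2.589454 ≈ 7.7236.
floor = 7.
k_max = max(1, 7) = 7.

7


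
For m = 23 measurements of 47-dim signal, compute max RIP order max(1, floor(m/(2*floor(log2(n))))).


floor(log2(47)) = 5.
2*5 = 10.
m/(2*floor(log2(n))) = 23/10 ≈ 2.3.
floor = 2.
k = max(1, 2) = 2.

2


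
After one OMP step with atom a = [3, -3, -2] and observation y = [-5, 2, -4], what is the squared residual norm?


a^T a = 22.
a^T y = -13.
coeff = -13/22 = -13/22.
||r||^2 = 821/22.

821/22


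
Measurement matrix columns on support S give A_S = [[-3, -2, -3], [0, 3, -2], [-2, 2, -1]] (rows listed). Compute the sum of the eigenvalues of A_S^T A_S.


Sum of eigenvalues of A_S^T A_S = trace(A_S^T A_S) = sum of squared column norms of A_S.
A_S^T A_S diagonal: [13, 17, 14].
trace = 13 + 17 + 14 = 44.

44


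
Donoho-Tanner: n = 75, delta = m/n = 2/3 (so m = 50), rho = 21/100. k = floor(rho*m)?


m = 2/3*75 = 50.
rho = 21/100.
rho*m = 21/100*50 = 10.5.
k = floor(10.5) = 10.

10


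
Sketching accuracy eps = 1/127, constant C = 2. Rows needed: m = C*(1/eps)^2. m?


1/eps = 127.
(1/eps)^2 = 16129.
m = 2*16129 = 32258.

32258


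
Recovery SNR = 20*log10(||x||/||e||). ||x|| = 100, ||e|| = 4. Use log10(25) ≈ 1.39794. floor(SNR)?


||x||/||e|| = 100/4 = 25.
log10(25) ≈ 1.39794.
20*log10(||x||/||e||) ≈ 20*1.39794 = 27.9588.
floor(27.9588) = 27.

27


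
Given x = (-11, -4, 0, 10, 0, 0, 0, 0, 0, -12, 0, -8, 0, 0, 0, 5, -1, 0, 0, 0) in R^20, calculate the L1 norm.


Non-zero entries: [(0, -11), (1, -4), (3, 10), (9, -12), (11, -8), (15, 5), (16, -1)]
Absolute values: [11, 4, 10, 12, 8, 5, 1]
||x||_1 = sum = 51.

51


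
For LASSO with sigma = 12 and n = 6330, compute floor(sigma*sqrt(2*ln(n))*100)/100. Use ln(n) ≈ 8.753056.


ln(6330) ≈ 8.753056.
2*ln(n) ≈ 17.506112.
sqrt(2*ln(n)) ≈ sqrt(17.506112) ≈ 4.184031.
lambda ≈ 12*4.184031 = 50.208372.
floor(lambda*100)/100 = 50.20.

50.20


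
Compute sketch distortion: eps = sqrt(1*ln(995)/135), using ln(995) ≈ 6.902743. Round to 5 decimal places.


ln(995) ≈ 6.902743.
1*ln(N)/m ≈ 1*6.902743/135 ≈ 0.05113143.
eps = sqrt(0.05113143) ≈ 0.2261226 ≈ 0.22612.

0.22612


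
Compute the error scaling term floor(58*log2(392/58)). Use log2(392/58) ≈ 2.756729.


log2(n/k) = log2(392/58) ≈ 2.756729.
k*log2(n/k) ≈ 58*2.756729 = 159.890282.
floor(159.890282) = 159.

159


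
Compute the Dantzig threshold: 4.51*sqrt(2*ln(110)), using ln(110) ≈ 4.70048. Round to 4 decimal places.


ln(110) ≈ 4.70048.
2*ln(n) ≈ 9.40096.
sqrt(2*ln(n)) ≈ sqrt(9.40096) ≈ 3.066098.
threshold ≈ 4.51*3.066098 = 13.82810198 ≈ 13.8281.

13.8281


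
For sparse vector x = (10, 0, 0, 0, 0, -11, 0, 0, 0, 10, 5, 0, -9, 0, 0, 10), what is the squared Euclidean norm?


Non-zero entries: [(0, 10), (5, -11), (9, 10), (10, 5), (12, -9), (15, 10)]
Squares: [100, 121, 100, 25, 81, 100]
||x||_2^2 = sum = 527.

527


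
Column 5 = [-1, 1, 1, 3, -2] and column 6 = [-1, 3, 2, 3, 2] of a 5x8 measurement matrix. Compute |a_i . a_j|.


Inner product: -1*-1 + 1*3 + 1*2 + 3*3 + -2*2
Products: [1, 3, 2, 9, -4]
Sum = 11.
|dot| = 11.

11


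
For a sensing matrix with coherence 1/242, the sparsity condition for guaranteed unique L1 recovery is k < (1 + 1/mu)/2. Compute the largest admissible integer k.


1/mu = 242.
1 + 1/mu = 243.
(1 + 1/mu)/2 = 121.5 is not an integer, so k_max = floor(121.5) = 121.

121


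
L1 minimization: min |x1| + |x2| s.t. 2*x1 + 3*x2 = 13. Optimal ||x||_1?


Axis intercepts:
  x1 = 13/2, x2 = 0: L1 = 13/2
  x1 = 0, x2 = 13/3: L1 = 13/3
x* = (0, 13/3)
||x*||_1 = 13/3.

13/3


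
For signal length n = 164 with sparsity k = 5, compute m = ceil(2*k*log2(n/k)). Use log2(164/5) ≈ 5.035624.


log2(n/k) = log2(164/5) ≈ 5.035624.
2*k*log2(n/k) ≈ 2*5*5.035624 = 50.35624.
m = ceil(50.35624) = 51.

51


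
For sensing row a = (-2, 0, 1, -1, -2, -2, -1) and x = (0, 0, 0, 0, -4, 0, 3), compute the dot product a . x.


Non-zero terms: ['-2*-4', '-1*3']
Products: [8, -3]
y = sum = 5.

5


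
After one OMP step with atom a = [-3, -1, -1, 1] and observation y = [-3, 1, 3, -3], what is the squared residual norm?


a^T a = 12.
a^T y = 2.
coeff = 2/12 = 1/6.
||r||^2 = 83/3.

83/3


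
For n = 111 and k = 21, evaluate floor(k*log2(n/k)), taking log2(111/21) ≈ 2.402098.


log2(n/k) = log2(111/21) ≈ 2.402098.
k*log2(n/k) ≈ 21*2.402098 = 50.444058.
floor(50.444058) = 50.

50


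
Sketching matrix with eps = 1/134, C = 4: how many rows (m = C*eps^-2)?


1/eps = 134.
(1/eps)^2 = 17956.
m = 4*17956 = 71824.

71824


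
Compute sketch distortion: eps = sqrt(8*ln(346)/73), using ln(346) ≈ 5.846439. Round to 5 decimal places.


ln(346) ≈ 5.846439.
8*ln(N)/m ≈ 8*5.846439/73 ≈ 0.64070564.
eps = sqrt(0.64070564) ≈ 0.8004409 ≈ 0.80044.

0.80044


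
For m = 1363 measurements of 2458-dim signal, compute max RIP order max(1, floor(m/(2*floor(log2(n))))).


floor(log2(2458)) = 11.
2*11 = 22.
m/(2*floor(log2(n))) = 1363/22 ≈ 61.9545.
floor = 61.
k = max(1, 61) = 61.

61


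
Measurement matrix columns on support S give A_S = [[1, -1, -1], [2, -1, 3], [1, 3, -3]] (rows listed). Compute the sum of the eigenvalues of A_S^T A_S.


Sum of eigenvalues of A_S^T A_S = trace(A_S^T A_S) = sum of squared column norms of A_S.
A_S^T A_S diagonal: [6, 11, 19].
trace = 6 + 11 + 19 = 36.

36


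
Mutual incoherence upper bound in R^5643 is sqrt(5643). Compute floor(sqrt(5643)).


75^2 = 5625 <= 5643 < 5776 = 76^2, so 75 <= sqrt(5643) < 76.
floor(sqrt(5643)) = 75.

75


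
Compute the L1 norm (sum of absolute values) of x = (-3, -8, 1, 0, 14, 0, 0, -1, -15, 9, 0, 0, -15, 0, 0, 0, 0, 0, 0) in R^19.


Non-zero entries: [(0, -3), (1, -8), (2, 1), (4, 14), (7, -1), (8, -15), (9, 9), (12, -15)]
Absolute values: [3, 8, 1, 14, 1, 15, 9, 15]
||x||_1 = sum = 66.

66


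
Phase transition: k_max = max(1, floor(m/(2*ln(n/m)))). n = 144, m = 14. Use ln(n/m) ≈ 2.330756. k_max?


n/m = 144/14 = 72/7.
ln(n/m) ≈ 2.330756.
2*ln(n/m) ≈ 4.661512.
m/(2*ln(n/m)) ≈ 14/4.661512 ≈ 3.0033.
floor = 3.
k_max = max(1, 3) = 3.

3


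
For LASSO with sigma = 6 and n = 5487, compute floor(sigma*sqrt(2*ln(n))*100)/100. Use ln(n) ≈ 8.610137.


ln(5487) ≈ 8.610137.
2*ln(n) ≈ 17.220274.
sqrt(2*ln(n)) ≈ sqrt(17.220274) ≈ 4.149732.
lambda ≈ 6*4.149732 = 24.898392.
floor(lambda*100)/100 = 24.89.

24.89


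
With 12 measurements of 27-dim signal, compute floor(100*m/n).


100*m/n = 100*12/27 ≈ 44.4444.
floor = 44.

44


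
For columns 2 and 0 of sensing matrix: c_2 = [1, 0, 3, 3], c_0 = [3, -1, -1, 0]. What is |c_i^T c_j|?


Inner product: 1*3 + 0*-1 + 3*-1 + 3*0
Products: [3, 0, -3, 0]
Sum = 0.
|dot| = 0.

0


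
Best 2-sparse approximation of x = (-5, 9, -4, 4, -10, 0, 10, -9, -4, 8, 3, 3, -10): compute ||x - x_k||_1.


Sorted |x_i| descending: [10, 10, 10, 9, 9, 8, 5, 4, 4, 4, 3, 3, 0]
Keep top 2: [10, 10]
Tail entries: [10, 9, 9, 8, 5, 4, 4, 4, 3, 3, 0]
L1 error = sum of tail = 59.

59


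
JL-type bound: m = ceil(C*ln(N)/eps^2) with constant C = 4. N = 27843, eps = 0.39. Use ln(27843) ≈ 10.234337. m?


ln(27843) ≈ 10.234337.
eps^2 = 0.39^2 = 0.1521.
C*ln(N)/eps^2 ≈ 4*10.234337/0.1521 ≈ 269.1476.
m = ceil(269.1476) = 270.

270


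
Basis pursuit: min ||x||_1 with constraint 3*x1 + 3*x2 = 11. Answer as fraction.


Axis intercepts:
  x1 = 11/3, x2 = 0: L1 = 11/3
  x1 = 0, x2 = 11/3: L1 = 11/3
x* = (11/3, 0)
||x*||_1 = 11/3.

11/3


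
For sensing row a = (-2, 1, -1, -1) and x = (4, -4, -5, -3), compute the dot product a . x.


Non-zero terms: ['-2*4', '1*-4', '-1*-5', '-1*-3']
Products: [-8, -4, 5, 3]
y = sum = -4.

-4


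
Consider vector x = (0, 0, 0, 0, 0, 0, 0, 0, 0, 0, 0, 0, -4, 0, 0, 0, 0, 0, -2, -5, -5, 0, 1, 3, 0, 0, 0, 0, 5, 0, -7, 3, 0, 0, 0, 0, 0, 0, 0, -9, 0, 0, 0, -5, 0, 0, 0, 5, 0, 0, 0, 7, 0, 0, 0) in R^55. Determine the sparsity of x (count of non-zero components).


Non-zero positions: [12, 18, 19, 20, 22, 23, 28, 30, 31, 39, 43, 47, 51].
Sparsity = 13.

13


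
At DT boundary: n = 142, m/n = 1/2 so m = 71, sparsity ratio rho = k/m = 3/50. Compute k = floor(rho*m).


m = 1/2*142 = 71.
rho = 3/50.
rho*m = 3/50*71 = 4.26.
k = floor(4.26) = 4.

4


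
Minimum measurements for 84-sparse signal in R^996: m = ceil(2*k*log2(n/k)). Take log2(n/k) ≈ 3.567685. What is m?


log2(n/k) = log2(996/84) ≈ 3.567685.
2*k*log2(n/k) ≈ 2*84*3.567685 = 599.37108.
m = ceil(599.37108) = 600.

600


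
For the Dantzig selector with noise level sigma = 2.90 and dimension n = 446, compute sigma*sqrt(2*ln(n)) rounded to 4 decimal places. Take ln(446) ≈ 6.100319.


ln(446) ≈ 6.100319.
2*ln(n) ≈ 12.200638.
sqrt(2*ln(n)) ≈ sqrt(12.200638) ≈ 3.492941.
threshold ≈ 2.90*3.492941 = 10.1295289 ≈ 10.1295.

10.1295


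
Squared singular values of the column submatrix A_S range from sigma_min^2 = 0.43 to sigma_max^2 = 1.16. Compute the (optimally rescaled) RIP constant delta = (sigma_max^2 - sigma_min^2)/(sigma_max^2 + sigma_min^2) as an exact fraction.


lambda_max - lambda_min = 1.16 - 0.43 = 0.73.
lambda_max + lambda_min = 1.16 + 0.43 = 1.59.
delta = 0.73/1.59 = 73/159.

73/159


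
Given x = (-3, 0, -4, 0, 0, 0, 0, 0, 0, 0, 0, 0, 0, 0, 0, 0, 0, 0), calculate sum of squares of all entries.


Non-zero entries: [(0, -3), (2, -4)]
Squares: [9, 16]
||x||_2^2 = sum = 25.

25


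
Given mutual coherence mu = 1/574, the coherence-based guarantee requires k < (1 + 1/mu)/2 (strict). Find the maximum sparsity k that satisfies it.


1/mu = 574.
1 + 1/mu = 575.
(1 + 1/mu)/2 = 287.5 is not an integer, so k_max = floor(287.5) = 287.

287


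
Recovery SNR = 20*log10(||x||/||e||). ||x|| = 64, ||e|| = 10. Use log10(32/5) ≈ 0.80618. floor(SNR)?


||x||/||e|| = 64/10 = 32/5.
log10(32/5) ≈ 0.80618.
20*log10(||x||/||e||) ≈ 20*0.80618 = 16.1236.
floor(16.1236) = 16.

16
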